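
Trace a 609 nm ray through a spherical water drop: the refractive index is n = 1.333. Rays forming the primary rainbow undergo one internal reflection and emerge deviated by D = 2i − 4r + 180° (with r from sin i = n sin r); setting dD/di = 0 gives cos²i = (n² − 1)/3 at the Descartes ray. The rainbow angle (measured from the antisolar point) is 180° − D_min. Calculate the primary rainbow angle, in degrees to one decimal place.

42.1°

cos²i = (1.77689 − 1)/3 = 0.25896; i = arccos(0.50888) = 59.410°.
sin r = sin 59.410°/1.333 = 0.64579; r = 40.225°.
D_min = 2·59.410° − 4·40.225° + 180° = 137.922°.
Rainbow angle = 180° − D_min = 42.078°.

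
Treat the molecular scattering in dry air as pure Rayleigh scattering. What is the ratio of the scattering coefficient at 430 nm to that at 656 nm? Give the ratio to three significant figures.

5.42

Rayleigh scattering ∝ λ⁻⁴, so the ratio of coefficients is the inverse fourth power of the wavelength ratio.
σ(430)/σ(656) = (656/430)⁴ = (1.5256)⁴ = 5.417.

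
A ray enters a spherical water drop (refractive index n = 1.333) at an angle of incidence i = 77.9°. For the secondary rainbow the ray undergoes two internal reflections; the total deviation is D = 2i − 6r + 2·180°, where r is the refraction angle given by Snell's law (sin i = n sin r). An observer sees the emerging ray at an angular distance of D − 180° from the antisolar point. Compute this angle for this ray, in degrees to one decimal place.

sin r = sin 77.9° / 1.333 = 0.9778/1.333 = 0.7335; r = 47.18°.
D = 2·77.9° − 6·47.18° + 2·180° = 155.80° − 283.09° + 360° = 232.71°.
Angle from antisolar point = D − 180° = 52.71°.

52.7°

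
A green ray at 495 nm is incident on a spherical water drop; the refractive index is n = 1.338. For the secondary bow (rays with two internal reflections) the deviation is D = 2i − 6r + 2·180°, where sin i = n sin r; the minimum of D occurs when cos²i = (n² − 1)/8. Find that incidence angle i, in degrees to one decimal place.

71.7°

cos²i = (1.338² − 1)/8 = (1.79024 − 1)/8 = 0.09878.
cos i = 0.31429, so i = 71.682°.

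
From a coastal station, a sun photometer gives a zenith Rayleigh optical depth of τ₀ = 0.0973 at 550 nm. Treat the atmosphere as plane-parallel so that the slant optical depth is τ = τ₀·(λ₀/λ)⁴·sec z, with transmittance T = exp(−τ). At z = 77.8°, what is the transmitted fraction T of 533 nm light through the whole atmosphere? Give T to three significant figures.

0.593

sec 77.8° = 4.7321.
τ = 0.0973 × (550/533)⁴ × 4.7321 = 0.0973 × 1.1338 × 4.7321 = 0.5220.
T = exp(−0.5220) = 0.5933.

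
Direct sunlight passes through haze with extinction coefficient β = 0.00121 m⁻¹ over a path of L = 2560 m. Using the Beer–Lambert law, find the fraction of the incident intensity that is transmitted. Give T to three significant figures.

τ = β·L = 0.00121 × 2560 = 3.0976.
T = exp(−3.0976) = 0.0452.

0.0452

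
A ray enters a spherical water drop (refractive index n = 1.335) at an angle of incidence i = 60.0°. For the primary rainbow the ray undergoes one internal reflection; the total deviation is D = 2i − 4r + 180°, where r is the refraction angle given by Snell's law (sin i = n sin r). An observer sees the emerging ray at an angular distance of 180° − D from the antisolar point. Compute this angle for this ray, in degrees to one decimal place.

41.8°

sin r = sin 60.0° / 1.335 = 0.8660/1.335 = 0.6487; r = 40.44°.
D = 2·60.0° − 4·40.44° + 180° = 120.00° − 161.78° + 180° = 138.22°.
Angle from antisolar point = 180° − D = 41.78°.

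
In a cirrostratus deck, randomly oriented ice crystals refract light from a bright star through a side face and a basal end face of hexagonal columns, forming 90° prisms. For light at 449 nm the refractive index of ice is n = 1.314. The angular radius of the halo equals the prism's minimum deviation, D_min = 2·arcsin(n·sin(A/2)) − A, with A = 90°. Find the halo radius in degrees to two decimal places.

46.60°

n·sin(A/2) = 1.314 × sin 45° = 1.314 × 0.7071 = 0.9291.
D_min = 2·arcsin(0.9291) − 90° = 2 × 68.301° − 90° = 46.602°.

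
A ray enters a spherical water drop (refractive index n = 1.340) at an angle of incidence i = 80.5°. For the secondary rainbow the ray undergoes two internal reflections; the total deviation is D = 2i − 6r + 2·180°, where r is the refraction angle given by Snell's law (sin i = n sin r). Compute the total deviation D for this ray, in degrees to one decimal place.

sin r = sin 80.5° / 1.340 = 0.9863/1.340 = 0.7360; r = 47.39°.
D = 2·80.5° − 6·47.39° + 2·180° = 161.00° − 284.37° + 360° = 236.63°.

236.6°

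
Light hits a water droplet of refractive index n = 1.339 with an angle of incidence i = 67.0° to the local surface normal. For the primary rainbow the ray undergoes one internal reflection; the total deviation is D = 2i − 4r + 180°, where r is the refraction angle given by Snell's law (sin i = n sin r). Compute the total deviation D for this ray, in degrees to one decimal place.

sin r = sin 67.0° / 1.339 = 0.9205/1.339 = 0.6875; r = 43.43°.
D = 2·67.0° − 4·43.43° + 180° = 134.00° − 173.72° + 180° = 140.28°.

140.3°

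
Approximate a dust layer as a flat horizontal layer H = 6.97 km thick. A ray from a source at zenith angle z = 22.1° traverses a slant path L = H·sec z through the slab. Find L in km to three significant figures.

sec z = 1/cos 22.1° = 1.0793.
L = 6.97 × 1.0793 = 7.523 km.

7.52 km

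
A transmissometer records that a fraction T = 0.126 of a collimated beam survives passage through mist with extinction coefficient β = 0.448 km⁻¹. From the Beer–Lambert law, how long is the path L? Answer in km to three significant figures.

Beer–Lambert: T = exp(−βL) ⇒ L = −ln(T)/β = −ln(0.126)/0.448 = 2.0715/0.448 = 4.624 km.

4.62 km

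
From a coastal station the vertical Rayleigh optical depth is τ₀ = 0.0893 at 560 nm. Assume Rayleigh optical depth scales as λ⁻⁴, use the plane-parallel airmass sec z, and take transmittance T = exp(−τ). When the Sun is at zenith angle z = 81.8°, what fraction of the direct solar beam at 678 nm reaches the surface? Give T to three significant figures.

0.747

sec 81.8° = 7.0112.
τ = 0.0893 × (560/678)⁴ × 7.0112 = 0.0893 × 0.4654 × 7.0112 = 0.2914.
T = exp(−0.2914) = 0.7472.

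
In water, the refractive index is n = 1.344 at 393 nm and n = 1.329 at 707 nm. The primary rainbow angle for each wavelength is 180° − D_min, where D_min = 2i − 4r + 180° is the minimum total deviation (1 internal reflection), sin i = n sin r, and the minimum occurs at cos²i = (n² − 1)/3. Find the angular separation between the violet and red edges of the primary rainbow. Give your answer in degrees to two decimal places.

2.16°

At 393 nm (n = 1.344): cos²i = 0.26878 → i = 58.772°, r = 39.512°, D_min = 139.495°, rainbow angle = 40.505°.
At 707 nm (n = 1.329): cos²i = 0.25541 → i = 59.643°, r = 40.487°, D_min = 137.337°, rainbow angle = 42.663°.
Angular width = |40.505° − 42.663°| = 2.158°.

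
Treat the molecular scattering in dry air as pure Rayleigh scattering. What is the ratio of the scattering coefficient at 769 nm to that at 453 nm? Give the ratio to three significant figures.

Rayleigh scattering ∝ λ⁻⁴, so the ratio of coefficients is the inverse fourth power of the wavelength ratio.
σ(769)/σ(453) = (453/769)⁴ = (0.5891)⁴ = 0.1204.

0.120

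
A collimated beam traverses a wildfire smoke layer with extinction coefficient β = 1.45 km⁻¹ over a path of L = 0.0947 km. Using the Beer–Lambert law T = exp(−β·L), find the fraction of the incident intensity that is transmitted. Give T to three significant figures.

0.872

τ = β·L = 1.45 × 0.0947 = 0.1373.
T = exp(−0.1373) = 0.8717.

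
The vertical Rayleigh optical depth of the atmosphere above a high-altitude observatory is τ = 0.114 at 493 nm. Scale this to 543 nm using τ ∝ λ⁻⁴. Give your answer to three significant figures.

τ(543 nm) = τ(493 nm) × (493/543)⁴ = 0.114 × (0.9079)⁴ = 0.114 × 0.6795 = 0.0775.

0.0775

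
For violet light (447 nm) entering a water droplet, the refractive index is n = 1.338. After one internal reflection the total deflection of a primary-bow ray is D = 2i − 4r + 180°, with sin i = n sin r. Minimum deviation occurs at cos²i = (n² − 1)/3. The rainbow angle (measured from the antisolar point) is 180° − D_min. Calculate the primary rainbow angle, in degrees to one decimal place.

41.4°

cos²i = (1.79024 − 1)/3 = 0.26341; i = arccos(0.51324) = 59.120°.
sin r = sin 59.120°/1.338 = 0.64144; r = 39.899°.
D_min = 2·59.120° − 4·39.899° + 180° = 138.643°.
Rainbow angle = 180° − D_min = 41.357°.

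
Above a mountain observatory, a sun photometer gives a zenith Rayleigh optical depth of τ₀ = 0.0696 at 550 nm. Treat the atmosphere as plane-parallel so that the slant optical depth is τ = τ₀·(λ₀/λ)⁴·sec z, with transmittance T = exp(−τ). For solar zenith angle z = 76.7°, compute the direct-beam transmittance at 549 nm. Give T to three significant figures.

sec 76.7° = 4.3469.
τ = 0.0696 × (550/549)⁴ × 4.3469 = 0.0696 × 1.0073 × 4.3469 = 0.3048.
T = exp(−0.3048) = 0.7373.

0.737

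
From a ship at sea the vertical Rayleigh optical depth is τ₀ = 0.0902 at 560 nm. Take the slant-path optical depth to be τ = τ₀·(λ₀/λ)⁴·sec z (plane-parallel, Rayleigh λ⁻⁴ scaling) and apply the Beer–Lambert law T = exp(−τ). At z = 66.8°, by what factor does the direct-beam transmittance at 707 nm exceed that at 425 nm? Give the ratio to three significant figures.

Airmass: sec 66.8° = 2.5384.
τ(707 nm) = 0.0902 × (560/707)⁴ × 2.5384 = 0.0902 × 0.3936 × 2.5384 = 0.0901.
τ(425 nm) = 0.0902 × (560/425)⁴ × 2.5384 = 0.0902 × 3.0144 × 2.5384 = 0.6902.
T(707)/T(425) = exp(τ_B − τ_A) = exp(0.6001) = 1.8222.

1.82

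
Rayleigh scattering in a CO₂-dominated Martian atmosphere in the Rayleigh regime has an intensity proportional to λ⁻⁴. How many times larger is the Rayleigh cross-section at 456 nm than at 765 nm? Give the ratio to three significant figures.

Rayleigh scattering ∝ λ⁻⁴, so the ratio of coefficients is the inverse fourth power of the wavelength ratio.
σ(456)/σ(765) = (765/456)⁴ = (1.6776)⁴ = 7.921.

7.92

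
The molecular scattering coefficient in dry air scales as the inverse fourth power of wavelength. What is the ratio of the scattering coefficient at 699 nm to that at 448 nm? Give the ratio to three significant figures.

0.169

Rayleigh scattering ∝ λ⁻⁴, so the ratio of coefficients is the inverse fourth power of the wavelength ratio.
σ(699)/σ(448) = (448/699)⁴ = (0.6409)⁴ = 0.1687.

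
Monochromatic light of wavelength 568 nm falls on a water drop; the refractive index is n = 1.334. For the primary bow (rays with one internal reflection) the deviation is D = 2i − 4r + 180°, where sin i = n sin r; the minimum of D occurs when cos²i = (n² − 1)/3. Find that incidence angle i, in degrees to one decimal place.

cos²i = (1.334² − 1)/3 = (1.77956 − 1)/3 = 0.25985.
cos i = 0.50976, so i = 59.352°.

59.4°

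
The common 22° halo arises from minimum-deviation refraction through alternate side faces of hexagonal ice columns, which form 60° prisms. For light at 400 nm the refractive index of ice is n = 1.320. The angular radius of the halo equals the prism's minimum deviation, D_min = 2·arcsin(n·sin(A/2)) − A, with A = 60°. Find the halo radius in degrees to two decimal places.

22.60°

n·sin(A/2) = 1.320 × sin 30° = 1.320 × 0.5000 = 0.6600.
D_min = 2·arcsin(0.6600) − 60° = 2 × 41.300° − 60° = 22.600°.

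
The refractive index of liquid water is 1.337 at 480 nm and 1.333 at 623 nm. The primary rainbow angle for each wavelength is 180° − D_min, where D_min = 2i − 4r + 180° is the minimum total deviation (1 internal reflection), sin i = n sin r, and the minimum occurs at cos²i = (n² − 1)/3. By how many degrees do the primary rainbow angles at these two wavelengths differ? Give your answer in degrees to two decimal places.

At 480 nm (n = 1.337): cos²i = 0.26252 → i = 59.178°, r = 39.964°, D_min = 138.500°, rainbow angle = 41.500°.
At 623 nm (n = 1.333): cos²i = 0.25896 → i = 59.410°, r = 40.225°, D_min = 137.922°, rainbow angle = 42.078°.
Angular width = |41.500° − 42.078°| = 0.578°.

0.58°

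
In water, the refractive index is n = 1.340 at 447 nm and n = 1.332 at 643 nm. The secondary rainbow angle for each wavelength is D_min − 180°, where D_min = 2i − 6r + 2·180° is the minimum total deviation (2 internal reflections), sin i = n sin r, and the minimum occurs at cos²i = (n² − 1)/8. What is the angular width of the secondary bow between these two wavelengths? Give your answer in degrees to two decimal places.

At 447 nm (n = 1.340): cos²i = 0.09945 → i = 71.618°, r = 45.088°, D_min = 232.709°, rainbow angle = 52.709°.
At 643 nm (n = 1.332): cos²i = 0.09678 → i = 71.875°, r = 45.520°, D_min = 230.628°, rainbow angle = 50.628°.
Angular width = |52.709° − 50.628°| = 2.080°.

2.08°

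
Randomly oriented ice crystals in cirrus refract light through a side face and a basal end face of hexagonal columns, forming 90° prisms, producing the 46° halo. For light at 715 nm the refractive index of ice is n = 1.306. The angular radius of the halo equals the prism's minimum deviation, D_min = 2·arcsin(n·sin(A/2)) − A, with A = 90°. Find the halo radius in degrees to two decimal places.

44.88°

n·sin(A/2) = 1.306 × sin 45° = 1.306 × 0.7071 = 0.9235.
D_min = 2·arcsin(0.9235) − 90° = 2 × 67.440° − 90° = 44.881°.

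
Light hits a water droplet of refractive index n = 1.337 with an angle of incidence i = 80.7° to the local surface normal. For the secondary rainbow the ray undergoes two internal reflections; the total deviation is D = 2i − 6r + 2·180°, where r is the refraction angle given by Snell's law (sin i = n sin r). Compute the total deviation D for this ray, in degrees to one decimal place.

sin r = sin 80.7° / 1.337 = 0.9869/1.337 = 0.7381; r = 47.57°.
D = 2·80.7° − 6·47.57° + 2·180° = 161.40° − 285.42° + 360° = 235.98°.

236.0°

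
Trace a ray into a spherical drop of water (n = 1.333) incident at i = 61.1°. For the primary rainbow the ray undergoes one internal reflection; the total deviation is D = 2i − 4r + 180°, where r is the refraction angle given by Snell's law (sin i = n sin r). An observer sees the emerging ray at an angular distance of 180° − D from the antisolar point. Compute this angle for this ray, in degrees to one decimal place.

42.0°

sin r = sin 61.1° / 1.333 = 0.8755/1.333 = 0.6568; r = 41.05°.
D = 2·61.1° − 4·41.05° + 180° = 122.20° − 164.21° + 180° = 137.99°.
Angle from antisolar point = 180° − D = 42.01°.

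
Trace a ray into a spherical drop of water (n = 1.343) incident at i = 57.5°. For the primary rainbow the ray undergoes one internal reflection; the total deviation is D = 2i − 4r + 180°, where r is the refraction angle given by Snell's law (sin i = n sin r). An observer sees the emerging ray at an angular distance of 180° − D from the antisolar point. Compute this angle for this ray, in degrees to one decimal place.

sin r = sin 57.5° / 1.343 = 0.8434/1.343 = 0.6280; r = 38.90°.
D = 2·57.5° − 4·38.90° + 180° = 115.00° − 155.61° + 180° = 139.39°.
Angle from antisolar point = 180° − D = 40.61°.

40.6°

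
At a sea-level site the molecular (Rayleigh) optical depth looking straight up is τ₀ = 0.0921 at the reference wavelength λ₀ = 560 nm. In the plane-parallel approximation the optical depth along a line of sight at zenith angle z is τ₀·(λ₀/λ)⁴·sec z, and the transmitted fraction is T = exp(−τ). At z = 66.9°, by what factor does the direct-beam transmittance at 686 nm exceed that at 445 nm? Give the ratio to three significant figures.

1.62

Airmass: sec 66.9° = 2.5488.
τ(686 nm) = 0.0921 × (560/686)⁴ × 2.5488 = 0.0921 × 0.4441 × 2.5488 = 0.1042.
τ(445 nm) = 0.0921 × (560/445)⁴ × 2.5488 = 0.0921 × 2.5079 × 2.5488 = 0.5887.
T(686)/T(445) = exp(τ_B − τ_A) = exp(0.4845) = 1.6233.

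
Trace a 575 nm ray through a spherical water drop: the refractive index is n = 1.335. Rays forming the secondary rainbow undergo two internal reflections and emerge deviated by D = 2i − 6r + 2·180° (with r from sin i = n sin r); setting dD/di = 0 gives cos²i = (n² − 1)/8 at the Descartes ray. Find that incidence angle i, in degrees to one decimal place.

71.8°

cos²i = (1.335² − 1)/8 = (1.78222 − 1)/8 = 0.09778.
cos i = 0.31269, so i = 71.778°.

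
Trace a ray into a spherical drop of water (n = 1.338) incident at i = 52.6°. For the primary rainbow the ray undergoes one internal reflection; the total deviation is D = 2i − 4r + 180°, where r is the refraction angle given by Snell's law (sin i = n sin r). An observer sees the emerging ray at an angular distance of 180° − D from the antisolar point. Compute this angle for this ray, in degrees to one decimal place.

sin r = sin 52.6° / 1.338 = 0.7944/1.338 = 0.5937; r = 36.42°.
D = 2·52.6° − 4·36.42° + 180° = 105.20° − 145.69° + 180° = 139.51°.
Angle from antisolar point = 180° − D = 40.49°.

40.5°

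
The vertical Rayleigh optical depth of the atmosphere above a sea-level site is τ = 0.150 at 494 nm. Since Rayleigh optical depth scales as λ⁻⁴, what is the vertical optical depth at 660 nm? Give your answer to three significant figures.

τ(660 nm) = τ(494 nm) × (494/660)⁴ = 0.150 × (0.7485)⁴ = 0.150 × 0.3139 = 0.0471.

0.0471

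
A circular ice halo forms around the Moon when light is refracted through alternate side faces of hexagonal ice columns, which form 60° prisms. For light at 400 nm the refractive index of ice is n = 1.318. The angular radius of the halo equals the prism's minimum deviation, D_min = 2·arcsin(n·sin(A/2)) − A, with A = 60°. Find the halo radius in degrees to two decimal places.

n·sin(A/2) = 1.318 × sin 30° = 1.318 × 0.5000 = 0.6590.
D_min = 2·arcsin(0.6590) − 60° = 2 × 41.224° − 60° = 22.447°.

22.45°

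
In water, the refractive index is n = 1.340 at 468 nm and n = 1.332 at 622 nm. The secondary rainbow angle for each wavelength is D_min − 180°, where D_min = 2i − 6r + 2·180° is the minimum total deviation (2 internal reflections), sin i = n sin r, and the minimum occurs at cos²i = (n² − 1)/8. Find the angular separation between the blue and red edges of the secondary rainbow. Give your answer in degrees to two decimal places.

At 468 nm (n = 1.340): cos²i = 0.09945 → i = 71.618°, r = 45.088°, D_min = 232.709°, rainbow angle = 52.709°.
At 622 nm (n = 1.332): cos²i = 0.09678 → i = 71.875°, r = 45.520°, D_min = 230.628°, rainbow angle = 50.628°.
Angular width = |52.709° − 50.628°| = 2.080°.

2.08°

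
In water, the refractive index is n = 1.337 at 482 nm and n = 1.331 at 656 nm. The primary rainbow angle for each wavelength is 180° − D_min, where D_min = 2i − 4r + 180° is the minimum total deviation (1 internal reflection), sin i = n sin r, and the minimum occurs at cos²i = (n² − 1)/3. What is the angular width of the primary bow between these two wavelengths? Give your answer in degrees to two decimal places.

At 482 nm (n = 1.337): cos²i = 0.26252 → i = 59.178°, r = 39.964°, D_min = 138.500°, rainbow angle = 41.500°.
At 656 nm (n = 1.331): cos²i = 0.25719 → i = 59.527°, r = 40.356°, D_min = 137.630°, rainbow angle = 42.370°.
Angular width = |41.500° − 42.370°| = 0.870°.

0.87°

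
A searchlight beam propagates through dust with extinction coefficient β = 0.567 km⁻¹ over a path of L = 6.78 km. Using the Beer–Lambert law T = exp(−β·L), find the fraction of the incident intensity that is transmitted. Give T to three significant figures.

0.0214

τ = β·L = 0.567 × 6.78 = 3.8443.
T = exp(−3.8443) = 0.0214.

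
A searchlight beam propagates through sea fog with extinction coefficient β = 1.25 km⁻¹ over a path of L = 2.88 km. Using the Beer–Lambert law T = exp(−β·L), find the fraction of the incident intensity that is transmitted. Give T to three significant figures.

τ = β·L = 1.25 × 2.88 = 3.6000.
T = exp(−3.6000) = 0.0273.

0.0273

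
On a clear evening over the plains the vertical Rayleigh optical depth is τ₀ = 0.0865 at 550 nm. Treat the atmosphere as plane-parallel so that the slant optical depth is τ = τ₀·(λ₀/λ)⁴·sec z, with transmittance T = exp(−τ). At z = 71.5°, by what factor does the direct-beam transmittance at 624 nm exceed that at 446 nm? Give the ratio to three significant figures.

Airmass: sec 71.5° = 3.1515.
τ(624 nm) = 0.0865 × (550/624)⁴ × 3.1515 = 0.0865 × 0.6035 × 3.1515 = 0.1645.
τ(446 nm) = 0.0865 × (550/446)⁴ × 3.1515 = 0.0865 × 2.3127 × 3.1515 = 0.6305.
T(624)/T(446) = exp(τ_B − τ_A) = exp(0.4659) = 1.5935.

1.59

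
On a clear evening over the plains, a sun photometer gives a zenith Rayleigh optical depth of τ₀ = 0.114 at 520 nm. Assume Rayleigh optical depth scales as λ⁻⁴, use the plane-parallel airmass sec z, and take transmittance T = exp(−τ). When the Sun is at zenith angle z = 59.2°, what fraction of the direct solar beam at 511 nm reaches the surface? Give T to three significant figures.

sec 59.2° = 1.9530.
τ = 0.114 × (520/511)⁴ × 1.9530 = 0.114 × 1.0723 × 1.9530 = 0.2387.
T = exp(−0.2387) = 0.7876.

0.788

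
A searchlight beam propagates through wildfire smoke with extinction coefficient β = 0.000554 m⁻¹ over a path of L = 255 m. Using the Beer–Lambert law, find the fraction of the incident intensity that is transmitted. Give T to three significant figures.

τ = β·L = 0.000554 × 255 = 0.1413.
T = exp(−0.1413) = 0.8683.

0.868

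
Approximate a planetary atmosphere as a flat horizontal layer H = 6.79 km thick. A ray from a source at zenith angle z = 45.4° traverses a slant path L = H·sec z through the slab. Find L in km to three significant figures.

9.67 km

sec z = 1/cos 45.4° = 1.4242.
L = 6.79 × 1.4242 = 9.670 km.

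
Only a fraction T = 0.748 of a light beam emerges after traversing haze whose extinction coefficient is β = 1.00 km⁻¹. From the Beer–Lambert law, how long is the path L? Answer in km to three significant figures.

Beer–Lambert: T = exp(−βL) ⇒ L = −ln(T)/β = −ln(0.748)/1.00 = 0.2904/1.00 = 0.2904 km.

0.290 km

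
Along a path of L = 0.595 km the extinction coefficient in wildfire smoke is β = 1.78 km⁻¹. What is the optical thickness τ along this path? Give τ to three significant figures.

τ = β·L = 1.78 × 0.595 = 1.0591.

1.06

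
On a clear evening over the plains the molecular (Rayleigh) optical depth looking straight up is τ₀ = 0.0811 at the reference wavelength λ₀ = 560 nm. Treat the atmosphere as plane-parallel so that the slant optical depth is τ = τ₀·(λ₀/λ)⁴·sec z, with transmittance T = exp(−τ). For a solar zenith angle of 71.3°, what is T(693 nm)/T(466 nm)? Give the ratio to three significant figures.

Airmass: sec 71.3° = 3.1190.
τ(693 nm) = 0.0811 × (560/693)⁴ × 3.1190 = 0.0811 × 0.4264 × 3.1190 = 0.1079.
τ(466 nm) = 0.0811 × (560/466)⁴ × 3.1190 = 0.0811 × 2.0855 × 3.1190 = 0.5275.
T(693)/T(466) = exp(τ_B − τ_A) = exp(0.4197) = 1.5215.

1.52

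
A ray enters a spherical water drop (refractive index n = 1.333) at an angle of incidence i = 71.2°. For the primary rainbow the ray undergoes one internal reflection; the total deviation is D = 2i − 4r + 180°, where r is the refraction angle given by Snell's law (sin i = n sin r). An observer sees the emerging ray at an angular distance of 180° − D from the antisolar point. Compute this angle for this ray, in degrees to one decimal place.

38.6°

sin r = sin 71.2° / 1.333 = 0.9466/1.333 = 0.7102; r = 45.25°.
D = 2·71.2° − 4·45.25° + 180° = 142.40° − 180.99° + 180° = 141.41°.
Angle from antisolar point = 180° − D = 38.59°.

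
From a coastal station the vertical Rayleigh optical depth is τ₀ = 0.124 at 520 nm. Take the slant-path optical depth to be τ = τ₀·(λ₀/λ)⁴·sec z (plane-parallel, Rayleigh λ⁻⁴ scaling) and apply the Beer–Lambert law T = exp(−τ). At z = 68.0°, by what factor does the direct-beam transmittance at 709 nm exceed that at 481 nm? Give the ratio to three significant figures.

Airmass: sec 68.0° = 2.6695.
τ(709 nm) = 0.124 × (520/709)⁴ × 2.6695 = 0.124 × 0.2894 × 2.6695 = 0.0958.
τ(481 nm) = 0.124 × (520/481)⁴ × 2.6695 = 0.124 × 1.3659 × 2.6695 = 0.4521.
T(709)/T(481) = exp(τ_B − τ_A) = exp(0.3564) = 1.4281.

1.43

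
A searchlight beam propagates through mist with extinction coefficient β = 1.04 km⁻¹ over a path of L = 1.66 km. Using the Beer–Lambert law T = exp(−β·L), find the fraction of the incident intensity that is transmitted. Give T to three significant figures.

τ = β·L = 1.04 × 1.66 = 1.7264.
T = exp(−1.7264) = 0.1779.

0.178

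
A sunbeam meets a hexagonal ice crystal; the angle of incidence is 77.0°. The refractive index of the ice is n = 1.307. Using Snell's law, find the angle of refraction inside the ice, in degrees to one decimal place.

Snell: sin θ_r = sin θ_i / n = sin 77.0° / 1.307 = 0.9744 / 1.307 = 0.7455.
θ_r = arcsin(0.7455) = 48.20°.

48.2°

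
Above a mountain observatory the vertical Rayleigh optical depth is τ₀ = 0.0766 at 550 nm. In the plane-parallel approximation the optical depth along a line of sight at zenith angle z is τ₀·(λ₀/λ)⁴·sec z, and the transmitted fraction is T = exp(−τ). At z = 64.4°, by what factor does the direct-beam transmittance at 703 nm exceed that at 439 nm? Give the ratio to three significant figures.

1.45

Airmass: sec 64.4° = 2.3144.
τ(703 nm) = 0.0766 × (550/703)⁴ × 2.3144 = 0.0766 × 0.3747 × 2.3144 = 0.0664.
τ(439 nm) = 0.0766 × (550/439)⁴ × 2.3144 = 0.0766 × 2.4637 × 2.3144 = 0.4368.
T(703)/T(439) = exp(τ_B − τ_A) = exp(0.3704) = 1.4482.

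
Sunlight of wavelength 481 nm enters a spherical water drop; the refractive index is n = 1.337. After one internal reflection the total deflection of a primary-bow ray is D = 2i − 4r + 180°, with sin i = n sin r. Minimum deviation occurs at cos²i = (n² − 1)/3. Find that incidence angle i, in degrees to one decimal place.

cos²i = (1.337² − 1)/3 = (1.78757 − 1)/3 = 0.26252.
cos i = 0.51237, so i = 59.178°.

59.2°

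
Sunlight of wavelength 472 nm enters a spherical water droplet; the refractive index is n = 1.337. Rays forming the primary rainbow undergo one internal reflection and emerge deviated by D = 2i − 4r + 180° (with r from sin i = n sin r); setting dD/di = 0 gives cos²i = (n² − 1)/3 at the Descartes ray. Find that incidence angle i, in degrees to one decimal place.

cos²i = (1.337² − 1)/3 = (1.78757 − 1)/3 = 0.26252.
cos i = 0.51237, so i = 59.178°.

59.2°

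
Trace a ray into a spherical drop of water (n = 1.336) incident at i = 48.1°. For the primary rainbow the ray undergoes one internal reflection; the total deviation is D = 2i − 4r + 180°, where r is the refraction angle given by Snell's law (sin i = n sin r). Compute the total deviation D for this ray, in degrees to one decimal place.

140.8°

sin r = sin 48.1° / 1.336 = 0.7443/1.336 = 0.5571; r = 33.86°.
D = 2·48.1° − 4·33.86° + 180° = 96.20° − 135.43° + 180° = 140.77°.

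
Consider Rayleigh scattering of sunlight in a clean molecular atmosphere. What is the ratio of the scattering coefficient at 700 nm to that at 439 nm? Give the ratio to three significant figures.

0.155

Rayleigh scattering ∝ λ⁻⁴, so the ratio of coefficients is the inverse fourth power of the wavelength ratio.
σ(700)/σ(439) = (439/700)⁴ = (0.6271)⁴ = 0.1547.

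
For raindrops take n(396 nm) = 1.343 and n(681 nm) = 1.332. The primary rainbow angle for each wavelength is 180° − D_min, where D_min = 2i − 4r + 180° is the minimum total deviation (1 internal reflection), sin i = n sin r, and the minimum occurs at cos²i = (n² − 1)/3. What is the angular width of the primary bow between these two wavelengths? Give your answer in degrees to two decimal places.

1.58°

At 396 nm (n = 1.343): cos²i = 0.26788 → i = 58.830°, r = 39.577°, D_min = 139.354°, rainbow angle = 40.646°.
At 681 nm (n = 1.332): cos²i = 0.25807 → i = 59.469°, r = 40.290°, D_min = 137.776°, rainbow angle = 42.224°.
Angular width = |40.646° − 42.224°| = 1.578°.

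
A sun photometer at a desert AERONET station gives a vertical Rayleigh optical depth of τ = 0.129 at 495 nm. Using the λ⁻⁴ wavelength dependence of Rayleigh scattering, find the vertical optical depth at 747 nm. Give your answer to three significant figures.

0.0249

τ(747 nm) = τ(495 nm) × (495/747)⁴ = 0.129 × (0.6627)⁴ = 0.129 × 0.1928 = 0.0249.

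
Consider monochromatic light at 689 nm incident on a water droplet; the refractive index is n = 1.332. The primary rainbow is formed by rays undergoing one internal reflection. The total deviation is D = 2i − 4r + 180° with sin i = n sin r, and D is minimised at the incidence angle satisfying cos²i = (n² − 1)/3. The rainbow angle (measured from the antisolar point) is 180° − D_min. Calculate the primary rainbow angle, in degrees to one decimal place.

42.2°

cos²i = (1.77422 − 1)/3 = 0.25807; i = arccos(0.50801) = 59.469°.
sin r = sin 59.469°/1.332 = 0.64666; r = 40.290°.
D_min = 2·59.469° − 4·40.290° + 180° = 137.776°.
Rainbow angle = 180° − D_min = 42.224°.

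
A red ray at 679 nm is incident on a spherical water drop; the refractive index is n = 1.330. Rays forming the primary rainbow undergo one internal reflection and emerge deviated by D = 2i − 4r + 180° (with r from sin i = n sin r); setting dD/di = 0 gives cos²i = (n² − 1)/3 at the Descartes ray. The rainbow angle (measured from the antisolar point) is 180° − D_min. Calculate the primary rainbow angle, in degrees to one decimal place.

cos²i = (1.76890 − 1)/3 = 0.25630; i = arccos(0.50626) = 59.585°.
sin r = sin 59.585°/1.330 = 0.64841; r = 40.422°.
D_min = 2·59.585° − 4·40.422° + 180° = 137.484°.
Rainbow angle = 180° − D_min = 42.516°.

42.5°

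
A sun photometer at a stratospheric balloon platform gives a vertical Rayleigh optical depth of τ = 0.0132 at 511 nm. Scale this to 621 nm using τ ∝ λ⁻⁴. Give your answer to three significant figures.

0.00605

τ(621 nm) = τ(511 nm) × (511/621)⁴ = 0.0132 × (0.8229)⁴ = 0.0132 × 0.4585 = 0.0061.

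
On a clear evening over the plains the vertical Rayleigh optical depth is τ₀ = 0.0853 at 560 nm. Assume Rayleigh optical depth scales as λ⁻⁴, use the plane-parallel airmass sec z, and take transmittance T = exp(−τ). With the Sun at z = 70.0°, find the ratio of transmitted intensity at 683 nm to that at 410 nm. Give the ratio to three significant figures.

Airmass: sec 70.0° = 2.9238.
τ(683 nm) = 0.0853 × (560/683)⁴ × 2.9238 = 0.0853 × 0.4519 × 2.9238 = 0.1127.
τ(410 nm) = 0.0853 × (560/410)⁴ × 2.9238 = 0.0853 × 3.4803 × 2.9238 = 0.8680.
T(683)/T(410) = exp(τ_B − τ_A) = exp(0.7553) = 2.1282.

2.13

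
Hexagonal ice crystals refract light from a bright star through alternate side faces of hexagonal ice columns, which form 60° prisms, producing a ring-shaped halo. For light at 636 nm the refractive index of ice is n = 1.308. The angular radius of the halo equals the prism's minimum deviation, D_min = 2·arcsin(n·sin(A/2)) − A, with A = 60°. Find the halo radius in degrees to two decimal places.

n·sin(A/2) = 1.308 × sin 30° = 1.308 × 0.5000 = 0.6540.
D_min = 2·arcsin(0.6540) − 60° = 2 × 40.844° − 60° = 21.688°.

21.69°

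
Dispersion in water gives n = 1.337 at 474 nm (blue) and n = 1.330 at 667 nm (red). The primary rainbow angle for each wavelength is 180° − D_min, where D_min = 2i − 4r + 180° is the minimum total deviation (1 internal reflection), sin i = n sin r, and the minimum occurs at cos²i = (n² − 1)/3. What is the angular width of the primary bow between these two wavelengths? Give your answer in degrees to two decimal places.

1.02°

At 474 nm (n = 1.337): cos²i = 0.26252 → i = 59.178°, r = 39.964°, D_min = 138.500°, rainbow angle = 41.500°.
At 667 nm (n = 1.330): cos²i = 0.25630 → i = 59.585°, r = 40.422°, D_min = 137.484°, rainbow angle = 42.516°.
Angular width = |41.500° − 42.516°| = 1.016°.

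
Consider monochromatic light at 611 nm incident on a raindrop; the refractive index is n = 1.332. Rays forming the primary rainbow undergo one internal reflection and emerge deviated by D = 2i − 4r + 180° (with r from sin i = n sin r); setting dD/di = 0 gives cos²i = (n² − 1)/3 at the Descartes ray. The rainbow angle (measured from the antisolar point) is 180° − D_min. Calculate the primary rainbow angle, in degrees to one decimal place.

cos²i = (1.77422 − 1)/3 = 0.25807; i = arccos(0.50801) = 59.469°.
sin r = sin 59.469°/1.332 = 0.64666; r = 40.290°.
D_min = 2·59.469° − 4·40.290° + 180° = 137.776°.
Rainbow angle = 180° − D_min = 42.224°.

42.2°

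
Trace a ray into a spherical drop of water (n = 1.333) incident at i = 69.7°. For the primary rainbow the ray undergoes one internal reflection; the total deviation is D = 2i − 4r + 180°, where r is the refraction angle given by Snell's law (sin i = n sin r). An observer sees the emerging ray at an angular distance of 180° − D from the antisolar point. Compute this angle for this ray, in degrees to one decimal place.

sin r = sin 69.7° / 1.333 = 0.9379/1.333 = 0.7036; r = 44.72°.
D = 2·69.7° − 4·44.72° + 180° = 139.40° − 178.86° + 180° = 140.54°.
Angle from antisolar point = 180° − D = 39.46°.

39.5°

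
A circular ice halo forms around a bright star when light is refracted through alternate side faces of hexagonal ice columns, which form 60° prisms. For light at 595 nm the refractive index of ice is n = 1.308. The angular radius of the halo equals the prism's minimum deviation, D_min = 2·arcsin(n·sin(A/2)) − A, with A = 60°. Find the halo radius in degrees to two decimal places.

n·sin(A/2) = 1.308 × sin 30° = 1.308 × 0.5000 = 0.6540.
D_min = 2·arcsin(0.6540) − 60° = 2 × 40.844° − 60° = 21.688°.

21.69°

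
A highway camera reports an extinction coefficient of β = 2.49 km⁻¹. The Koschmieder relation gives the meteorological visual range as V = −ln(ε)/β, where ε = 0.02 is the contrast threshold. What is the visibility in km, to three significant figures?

1.57 km

V = −ln(0.02) / 2.49 = 3.912 / 2.49 = 1.5711 km.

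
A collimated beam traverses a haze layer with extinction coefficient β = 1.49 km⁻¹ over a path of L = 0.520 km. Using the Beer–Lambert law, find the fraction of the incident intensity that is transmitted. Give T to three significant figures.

τ = β·L = 1.49 × 0.520 = 0.7748.
T = exp(−0.7748) = 0.4608.

0.461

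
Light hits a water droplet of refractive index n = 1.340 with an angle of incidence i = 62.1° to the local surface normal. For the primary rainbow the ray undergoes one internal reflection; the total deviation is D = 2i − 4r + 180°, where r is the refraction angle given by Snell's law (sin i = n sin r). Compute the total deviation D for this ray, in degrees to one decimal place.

sin r = sin 62.1° / 1.340 = 0.8838/1.340 = 0.6595; r = 41.26°.
D = 2·62.1° − 4·41.26° + 180° = 124.20° − 165.06° + 180° = 139.14°.

139.1°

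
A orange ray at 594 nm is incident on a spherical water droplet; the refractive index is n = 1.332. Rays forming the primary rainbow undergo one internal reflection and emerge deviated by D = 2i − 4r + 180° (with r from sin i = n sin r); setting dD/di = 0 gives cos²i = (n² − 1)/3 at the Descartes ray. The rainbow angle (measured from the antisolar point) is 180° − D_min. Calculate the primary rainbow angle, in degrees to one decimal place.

42.2°

cos²i = (1.77422 − 1)/3 = 0.25807; i = arccos(0.50801) = 59.469°.
sin r = sin 59.469°/1.332 = 0.64666; r = 40.290°.
D_min = 2·59.469° − 4·40.290° + 180° = 137.776°.
Rainbow angle = 180° − D_min = 42.224°.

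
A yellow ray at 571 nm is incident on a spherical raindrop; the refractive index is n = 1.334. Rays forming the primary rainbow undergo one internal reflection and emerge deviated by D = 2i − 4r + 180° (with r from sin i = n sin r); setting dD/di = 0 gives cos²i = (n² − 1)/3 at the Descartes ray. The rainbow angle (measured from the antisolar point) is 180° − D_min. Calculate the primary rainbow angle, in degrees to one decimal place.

41.9°

cos²i = (1.77956 − 1)/3 = 0.25985; i = arccos(0.50976) = 59.352°.
sin r = sin 59.352°/1.334 = 0.64492; r = 40.159°.
D_min = 2·59.352° − 4·40.159° + 180° = 138.067°.
Rainbow angle = 180° − D_min = 41.933°.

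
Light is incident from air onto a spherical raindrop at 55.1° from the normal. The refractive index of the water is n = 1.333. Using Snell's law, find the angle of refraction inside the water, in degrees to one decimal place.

38.0°

Snell: sin θ_r = sin θ_i / n = sin 55.1° / 1.333 = 0.8202 / 1.333 = 0.6153.
θ_r = arcsin(0.6153) = 37.97°.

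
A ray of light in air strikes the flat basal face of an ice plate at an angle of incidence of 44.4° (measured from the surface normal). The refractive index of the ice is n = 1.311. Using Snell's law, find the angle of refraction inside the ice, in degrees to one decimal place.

32.3°

Snell: sin θ_r = sin θ_i / n = sin 44.4° / 1.311 = 0.6997 / 1.311 = 0.5337.
θ_r = arcsin(0.5337) = 32.25°.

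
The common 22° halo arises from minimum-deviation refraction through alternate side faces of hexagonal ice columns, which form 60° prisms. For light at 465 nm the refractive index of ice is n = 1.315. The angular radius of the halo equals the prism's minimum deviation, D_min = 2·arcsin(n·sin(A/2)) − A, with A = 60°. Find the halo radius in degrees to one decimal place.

n·sin(A/2) = 1.315 × sin 30° = 1.315 × 0.5000 = 0.6575.
D_min = 2·arcsin(0.6575) − 60° = 2 × 41.109° − 60° = 22.219°.

22.2°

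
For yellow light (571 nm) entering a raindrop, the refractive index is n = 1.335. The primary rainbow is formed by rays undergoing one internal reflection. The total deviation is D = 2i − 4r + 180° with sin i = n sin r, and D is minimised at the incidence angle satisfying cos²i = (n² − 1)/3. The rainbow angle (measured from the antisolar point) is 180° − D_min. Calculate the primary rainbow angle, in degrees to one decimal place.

41.8°

cos²i = (1.78222 − 1)/3 = 0.26074; i = arccos(0.51063) = 59.294°.
sin r = sin 59.294°/1.335 = 0.64405; r = 40.094°.
D_min = 2·59.294° − 4·40.094° + 180° = 138.212°.
Rainbow angle = 180° − D_min = 41.788°.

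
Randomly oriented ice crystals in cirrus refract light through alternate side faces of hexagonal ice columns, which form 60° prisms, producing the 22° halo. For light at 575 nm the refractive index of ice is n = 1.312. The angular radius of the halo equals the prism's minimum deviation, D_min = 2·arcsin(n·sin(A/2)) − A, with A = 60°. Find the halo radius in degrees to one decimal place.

22.0°

n·sin(A/2) = 1.312 × sin 30° = 1.312 × 0.5000 = 0.6560.
D_min = 2·arcsin(0.6560) − 60° = 2 × 40.996° − 60° = 21.991°.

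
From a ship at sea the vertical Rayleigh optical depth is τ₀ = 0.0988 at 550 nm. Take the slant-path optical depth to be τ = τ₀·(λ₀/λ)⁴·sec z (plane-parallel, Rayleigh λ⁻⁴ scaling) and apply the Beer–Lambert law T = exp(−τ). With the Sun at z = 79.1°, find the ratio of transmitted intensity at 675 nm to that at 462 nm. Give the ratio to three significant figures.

2.27

Airmass: sec 79.1° = 5.2883.
τ(675 nm) = 0.0988 × (550/675)⁴ × 5.2883 = 0.0988 × 0.4408 × 5.2883 = 0.2303.
τ(462 nm) = 0.0988 × (550/462)⁴ × 5.2883 = 0.0988 × 2.0086 × 5.2883 = 1.0494.
T(675)/T(462) = exp(τ_B − τ_A) = exp(0.8191) = 2.2685.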